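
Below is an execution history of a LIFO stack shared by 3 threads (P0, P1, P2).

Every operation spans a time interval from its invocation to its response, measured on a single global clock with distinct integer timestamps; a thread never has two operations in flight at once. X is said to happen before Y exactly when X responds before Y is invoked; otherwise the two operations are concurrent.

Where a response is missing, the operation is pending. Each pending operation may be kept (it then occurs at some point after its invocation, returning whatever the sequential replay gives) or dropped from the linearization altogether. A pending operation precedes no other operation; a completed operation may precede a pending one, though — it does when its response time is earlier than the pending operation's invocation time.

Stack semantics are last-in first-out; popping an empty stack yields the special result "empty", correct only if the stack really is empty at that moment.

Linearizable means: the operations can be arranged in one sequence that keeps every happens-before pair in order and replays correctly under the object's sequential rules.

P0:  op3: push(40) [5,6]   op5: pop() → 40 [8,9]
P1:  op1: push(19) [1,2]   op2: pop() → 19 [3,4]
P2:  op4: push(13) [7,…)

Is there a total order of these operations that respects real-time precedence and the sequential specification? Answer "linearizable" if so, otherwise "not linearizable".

one valid linearization: op1, op2, op3, op5
after step 1 (op1 push(19)): stack <19>
after step 2 (op2 pop() → 19): stack <>
after step 3 (op3 push(40)): stack <40>
after step 4 (op5 pop() → 40): stack <>

linearizable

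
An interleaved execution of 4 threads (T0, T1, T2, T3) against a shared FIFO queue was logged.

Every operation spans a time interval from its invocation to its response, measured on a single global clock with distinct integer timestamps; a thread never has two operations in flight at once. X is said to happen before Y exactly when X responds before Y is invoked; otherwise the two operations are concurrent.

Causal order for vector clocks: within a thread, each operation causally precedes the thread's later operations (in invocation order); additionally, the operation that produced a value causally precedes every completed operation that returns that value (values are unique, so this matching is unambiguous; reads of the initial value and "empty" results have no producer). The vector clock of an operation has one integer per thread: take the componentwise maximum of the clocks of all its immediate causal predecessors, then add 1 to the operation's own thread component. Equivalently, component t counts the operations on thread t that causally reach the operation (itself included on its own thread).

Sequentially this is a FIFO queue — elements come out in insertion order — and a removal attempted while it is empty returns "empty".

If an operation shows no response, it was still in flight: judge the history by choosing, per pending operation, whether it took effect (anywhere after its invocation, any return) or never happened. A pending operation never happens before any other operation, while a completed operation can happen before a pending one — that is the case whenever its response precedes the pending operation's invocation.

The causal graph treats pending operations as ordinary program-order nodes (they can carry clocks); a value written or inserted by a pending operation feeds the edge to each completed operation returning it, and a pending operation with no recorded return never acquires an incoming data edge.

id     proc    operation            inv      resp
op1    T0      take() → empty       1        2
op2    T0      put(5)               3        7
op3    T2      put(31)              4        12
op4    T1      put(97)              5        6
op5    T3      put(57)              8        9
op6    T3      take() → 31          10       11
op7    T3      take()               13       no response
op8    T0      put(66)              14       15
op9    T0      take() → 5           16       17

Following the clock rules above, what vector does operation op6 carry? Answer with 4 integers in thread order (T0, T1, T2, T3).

(0, 0, 1, 2)

VC(op5, invoked at 8): no causal predecessors; +1 on T3 → (0, 0, 0, 1)
VC(op3, invoked at 4): no causal predecessors; +1 on T2 → (0, 0, 1, 0)
VC(op4, invoked at 5): no causal predecessors; +1 on T1 → (0, 1, 0, 0)
VC(op1, invoked at 1): no causal predecessors; +1 on T0 → (1, 0, 0, 0)
from VC(op1)=(1, 0, 0, 0), op2 (invoked 3) maxes components and bumps T0 → (2, 0, 0, 0)
from VC(op3)=(0, 0, 1, 0), VC(op5)=(0, 0, 0, 1), op6 (invoked 10) maxes components and bumps T3 → (0, 0, 1, 2)
from VC(op2)=(2, 0, 0, 0), op8 (invoked 14) maxes components and bumps T0 → (3, 0, 0, 0)
from VC(op6)=(0, 0, 1, 2), op7 (invoked 13) maxes components and bumps T3 → (0, 0, 1, 3)
from VC(op2)=(2, 0, 0, 0), VC(op8)=(3, 0, 0, 0), op9 (invoked 16) maxes components and bumps T0 → (4, 0, 0, 0)
target: VC(op6) = (0, 0, 1, 2)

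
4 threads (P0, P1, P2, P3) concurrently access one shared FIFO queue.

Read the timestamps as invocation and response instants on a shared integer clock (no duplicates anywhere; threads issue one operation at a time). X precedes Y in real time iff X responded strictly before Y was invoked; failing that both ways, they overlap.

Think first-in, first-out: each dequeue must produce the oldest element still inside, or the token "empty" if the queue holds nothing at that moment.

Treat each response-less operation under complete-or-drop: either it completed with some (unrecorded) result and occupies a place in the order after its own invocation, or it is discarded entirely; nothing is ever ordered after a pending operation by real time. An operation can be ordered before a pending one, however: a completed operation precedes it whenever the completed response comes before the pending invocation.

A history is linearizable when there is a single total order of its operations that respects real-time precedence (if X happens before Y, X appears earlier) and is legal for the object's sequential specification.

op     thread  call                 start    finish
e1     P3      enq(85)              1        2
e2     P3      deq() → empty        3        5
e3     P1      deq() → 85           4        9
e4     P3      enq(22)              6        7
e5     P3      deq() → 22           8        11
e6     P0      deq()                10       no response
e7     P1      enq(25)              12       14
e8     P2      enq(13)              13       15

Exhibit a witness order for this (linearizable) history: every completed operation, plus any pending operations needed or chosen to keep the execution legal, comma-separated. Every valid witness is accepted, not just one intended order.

e1, e3, e2, e4, e5, e6, e7, e8

1. e1 enq(85), leaving queue <85>
2. e3 deq() → 85, leaving queue <>
3. e2 deq() → empty, leaving queue <>
4. e4 enq(22), leaving queue <22>
5. e5 deq() → 22, leaving queue <>
6. e6 deq() (pending, included), leaving queue <>
7. e7 enq(25), leaving queue <25>
8. e8 enq(13), leaving queue <25,13>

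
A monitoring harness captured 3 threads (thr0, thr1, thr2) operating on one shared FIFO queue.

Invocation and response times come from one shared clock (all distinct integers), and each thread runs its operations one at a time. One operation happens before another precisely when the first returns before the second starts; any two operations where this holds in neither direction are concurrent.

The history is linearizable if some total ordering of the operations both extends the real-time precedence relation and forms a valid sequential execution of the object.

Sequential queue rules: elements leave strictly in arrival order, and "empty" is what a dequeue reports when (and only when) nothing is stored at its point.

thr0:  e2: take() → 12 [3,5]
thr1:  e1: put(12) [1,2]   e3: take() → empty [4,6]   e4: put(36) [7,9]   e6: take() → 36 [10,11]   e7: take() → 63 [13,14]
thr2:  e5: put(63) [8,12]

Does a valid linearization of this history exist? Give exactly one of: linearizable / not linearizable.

linearizable

one valid linearization: e1, e2, e3, e4, e5, e6, e7
1. e1 put(12), leaving queue <12>
2. e2 take() → 12, leaving queue <>
3. e3 take() → empty, leaving queue <>
4. e4 put(36), leaving queue <36>
5. e5 put(63), leaving queue <36,63>
6. e6 take() → 36, leaving queue <63>
7. e7 take() → 63, leaving queue <>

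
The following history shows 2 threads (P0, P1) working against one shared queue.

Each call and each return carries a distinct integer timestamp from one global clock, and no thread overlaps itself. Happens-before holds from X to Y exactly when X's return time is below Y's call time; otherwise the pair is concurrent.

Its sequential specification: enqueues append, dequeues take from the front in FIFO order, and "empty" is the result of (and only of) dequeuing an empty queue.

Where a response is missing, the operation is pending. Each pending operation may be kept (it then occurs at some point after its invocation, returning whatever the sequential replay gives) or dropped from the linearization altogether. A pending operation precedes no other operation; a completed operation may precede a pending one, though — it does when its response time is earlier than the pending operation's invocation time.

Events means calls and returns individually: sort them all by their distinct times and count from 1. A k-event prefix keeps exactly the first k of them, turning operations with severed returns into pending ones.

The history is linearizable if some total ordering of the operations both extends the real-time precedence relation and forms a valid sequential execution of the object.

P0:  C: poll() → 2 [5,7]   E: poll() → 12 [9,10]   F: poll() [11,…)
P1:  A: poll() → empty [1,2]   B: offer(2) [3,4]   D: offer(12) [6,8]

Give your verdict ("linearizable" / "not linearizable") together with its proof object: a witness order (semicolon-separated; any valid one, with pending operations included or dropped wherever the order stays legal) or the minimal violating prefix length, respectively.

1. A poll() → empty, leaving queue <>
2. B offer(2), leaving queue <2>
3. C poll() → 2, leaving queue <>
4. D offer(12), leaving queue <12>
5. E poll() → 12, leaving queue <>

linearizable — witness: A; B; C; D; E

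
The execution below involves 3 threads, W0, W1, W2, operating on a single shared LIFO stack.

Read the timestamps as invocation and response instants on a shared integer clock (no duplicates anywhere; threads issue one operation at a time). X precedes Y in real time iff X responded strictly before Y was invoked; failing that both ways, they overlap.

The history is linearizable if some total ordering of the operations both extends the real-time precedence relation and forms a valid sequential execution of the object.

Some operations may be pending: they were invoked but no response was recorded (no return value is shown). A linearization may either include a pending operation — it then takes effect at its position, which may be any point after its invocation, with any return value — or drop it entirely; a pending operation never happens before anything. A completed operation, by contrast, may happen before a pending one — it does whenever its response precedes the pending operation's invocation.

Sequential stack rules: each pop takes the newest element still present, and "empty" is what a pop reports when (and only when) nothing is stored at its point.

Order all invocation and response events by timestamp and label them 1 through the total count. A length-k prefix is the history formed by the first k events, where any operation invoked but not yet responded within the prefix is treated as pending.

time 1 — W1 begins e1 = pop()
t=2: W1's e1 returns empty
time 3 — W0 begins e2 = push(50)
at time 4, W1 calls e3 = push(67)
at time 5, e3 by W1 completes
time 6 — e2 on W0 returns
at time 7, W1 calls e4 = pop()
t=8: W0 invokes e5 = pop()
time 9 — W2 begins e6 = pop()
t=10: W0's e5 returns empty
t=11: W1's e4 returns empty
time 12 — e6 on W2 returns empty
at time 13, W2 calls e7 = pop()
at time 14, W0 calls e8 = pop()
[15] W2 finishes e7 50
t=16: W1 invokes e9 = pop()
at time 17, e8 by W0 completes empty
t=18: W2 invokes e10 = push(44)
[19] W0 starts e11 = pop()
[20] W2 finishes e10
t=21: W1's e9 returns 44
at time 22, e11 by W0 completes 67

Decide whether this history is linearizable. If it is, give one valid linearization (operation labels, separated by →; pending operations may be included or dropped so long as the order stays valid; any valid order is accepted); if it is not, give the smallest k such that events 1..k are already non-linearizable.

not linearizable — minimal violating prefix: 11 events

the violation lands at event 11, e4's response at time 11: events 1..10 linearize, events 1..11 do not
the 5 completed operations admit 4 real-time orders; each fails the LIFO stack replay
include/drop combinations of the 1 pending operation (e6) were all tried; none helps
e.g. e1, e2, e3, e4, e5 (pending dropped): illegal at step 4, since e4 pop() → empty cannot apply there
e.g. e1, e2, e3, e5, e4 (pending dropped): illegal at step 4, since e5 pop() → empty cannot apply there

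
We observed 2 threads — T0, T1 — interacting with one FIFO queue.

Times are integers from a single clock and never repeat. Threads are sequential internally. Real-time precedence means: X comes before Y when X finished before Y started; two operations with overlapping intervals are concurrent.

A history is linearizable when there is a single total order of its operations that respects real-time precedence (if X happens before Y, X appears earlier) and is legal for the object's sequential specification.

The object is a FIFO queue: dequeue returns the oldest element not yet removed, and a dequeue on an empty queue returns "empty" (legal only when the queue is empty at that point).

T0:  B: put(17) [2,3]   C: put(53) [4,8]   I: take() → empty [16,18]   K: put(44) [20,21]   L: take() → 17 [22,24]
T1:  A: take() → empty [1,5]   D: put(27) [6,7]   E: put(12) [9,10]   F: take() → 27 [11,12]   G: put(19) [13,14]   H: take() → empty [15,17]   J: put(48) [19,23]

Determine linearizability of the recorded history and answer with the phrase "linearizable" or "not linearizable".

not linearizable

events 1..11 are fine; event 12 — the response of F at time 12 — makes the prefix non-linearizable
every one of the 5 real-time-consistent orders over 6 completed FIFO queue ops fails the sequential spec
e.g. A, B, C, D, E, F: illegal at step 6, since F take() → 27 cannot apply there
e.g. A, B, D, C, E, F: illegal at step 6, since F take() → 27 cannot apply there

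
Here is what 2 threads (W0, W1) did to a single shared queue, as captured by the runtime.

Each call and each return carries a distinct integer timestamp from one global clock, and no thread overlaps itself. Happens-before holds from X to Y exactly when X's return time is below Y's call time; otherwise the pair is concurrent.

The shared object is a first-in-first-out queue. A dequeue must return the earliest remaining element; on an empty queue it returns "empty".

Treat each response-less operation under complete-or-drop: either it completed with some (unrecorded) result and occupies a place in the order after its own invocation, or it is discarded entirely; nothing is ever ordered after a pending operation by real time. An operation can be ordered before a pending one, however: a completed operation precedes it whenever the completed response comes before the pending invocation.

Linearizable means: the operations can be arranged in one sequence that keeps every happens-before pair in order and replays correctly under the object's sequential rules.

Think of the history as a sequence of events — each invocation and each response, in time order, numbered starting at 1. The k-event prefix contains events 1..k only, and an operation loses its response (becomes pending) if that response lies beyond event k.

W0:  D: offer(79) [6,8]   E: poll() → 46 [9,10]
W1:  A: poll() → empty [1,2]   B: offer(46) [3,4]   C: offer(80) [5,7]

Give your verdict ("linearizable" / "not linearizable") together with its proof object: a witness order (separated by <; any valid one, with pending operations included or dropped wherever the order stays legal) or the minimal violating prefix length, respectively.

linearizable — witness: A < B < C < D < E

step 1: A poll() → empty — queue <>
step 2: B offer(46) — queue <46>
step 3: C offer(80) — queue <46,80>
step 4: D offer(79) — queue <46,80,79>
step 5: E poll() → 46 — queue <80,79>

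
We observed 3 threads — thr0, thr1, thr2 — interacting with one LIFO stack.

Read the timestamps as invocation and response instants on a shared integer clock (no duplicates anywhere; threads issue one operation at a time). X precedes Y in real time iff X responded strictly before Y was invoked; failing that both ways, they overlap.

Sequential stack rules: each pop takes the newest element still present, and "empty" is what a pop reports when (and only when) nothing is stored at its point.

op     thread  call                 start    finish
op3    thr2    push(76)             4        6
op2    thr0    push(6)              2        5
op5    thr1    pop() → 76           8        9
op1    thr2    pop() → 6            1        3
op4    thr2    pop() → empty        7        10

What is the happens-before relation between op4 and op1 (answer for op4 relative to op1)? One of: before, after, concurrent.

after

op4 spans [7,10], op1 spans [1,3]
resp(op1)=3 < inv(op4)=7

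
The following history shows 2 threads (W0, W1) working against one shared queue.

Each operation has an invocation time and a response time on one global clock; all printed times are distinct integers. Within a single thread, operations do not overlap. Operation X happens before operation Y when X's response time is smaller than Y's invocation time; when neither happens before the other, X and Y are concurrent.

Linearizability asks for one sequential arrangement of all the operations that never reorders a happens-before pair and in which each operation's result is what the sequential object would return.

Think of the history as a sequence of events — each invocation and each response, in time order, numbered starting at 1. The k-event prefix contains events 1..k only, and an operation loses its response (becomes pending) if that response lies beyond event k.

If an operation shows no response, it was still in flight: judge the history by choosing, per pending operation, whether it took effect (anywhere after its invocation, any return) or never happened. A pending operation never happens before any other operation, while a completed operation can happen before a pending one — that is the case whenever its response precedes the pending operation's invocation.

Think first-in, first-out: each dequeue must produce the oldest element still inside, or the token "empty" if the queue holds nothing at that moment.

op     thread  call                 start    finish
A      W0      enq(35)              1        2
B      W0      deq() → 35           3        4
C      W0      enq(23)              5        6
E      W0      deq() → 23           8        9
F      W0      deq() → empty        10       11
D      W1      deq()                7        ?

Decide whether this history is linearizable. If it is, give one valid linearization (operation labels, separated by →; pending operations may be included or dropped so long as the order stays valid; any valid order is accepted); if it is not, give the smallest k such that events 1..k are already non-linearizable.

step 1: A enq(35) — queue <35>
step 2: B deq() → 35 — queue <>
step 3: C enq(23) — queue <23>
step 4: E deq() → 23 — queue <>
step 5: D deq() (pending, included) — queue <>
step 6: F deq() → empty — queue <>

linearizable — witness: A → B → C → E → D → F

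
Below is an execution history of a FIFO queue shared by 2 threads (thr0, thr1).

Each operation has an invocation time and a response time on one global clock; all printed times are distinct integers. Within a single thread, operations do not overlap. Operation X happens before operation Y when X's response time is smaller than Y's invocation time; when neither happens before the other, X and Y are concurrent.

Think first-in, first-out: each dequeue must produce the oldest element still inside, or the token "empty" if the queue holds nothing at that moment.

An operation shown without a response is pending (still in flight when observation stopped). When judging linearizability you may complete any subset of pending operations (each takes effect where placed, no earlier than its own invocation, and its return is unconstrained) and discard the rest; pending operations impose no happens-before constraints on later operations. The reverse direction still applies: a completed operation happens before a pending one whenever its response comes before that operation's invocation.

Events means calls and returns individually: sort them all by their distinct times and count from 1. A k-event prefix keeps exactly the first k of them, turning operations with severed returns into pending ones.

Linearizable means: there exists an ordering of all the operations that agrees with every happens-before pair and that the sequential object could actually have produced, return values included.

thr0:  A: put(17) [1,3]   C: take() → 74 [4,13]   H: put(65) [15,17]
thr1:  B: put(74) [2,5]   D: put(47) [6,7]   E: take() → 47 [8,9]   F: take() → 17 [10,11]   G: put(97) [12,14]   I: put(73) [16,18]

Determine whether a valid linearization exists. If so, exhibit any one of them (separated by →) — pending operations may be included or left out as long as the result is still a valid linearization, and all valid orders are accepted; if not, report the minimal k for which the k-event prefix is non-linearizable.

prefix check: 1..8 passes, 1..9 fails once E's time-9 response joins
every one of the 2 real-time-consistent orders over 4 completed FIFO queue ops fails the sequential spec
include/drop combinations of the 1 pending operation (C) were all tried; none helps
one such order, A, B, D, E (pending dropped), breaks at step 4 where E take() → 47 is illegal
one such order, B, A, D, E (pending dropped), breaks at step 4 where E take() → 47 is illegal

not linearizable — minimal violating prefix: 9 events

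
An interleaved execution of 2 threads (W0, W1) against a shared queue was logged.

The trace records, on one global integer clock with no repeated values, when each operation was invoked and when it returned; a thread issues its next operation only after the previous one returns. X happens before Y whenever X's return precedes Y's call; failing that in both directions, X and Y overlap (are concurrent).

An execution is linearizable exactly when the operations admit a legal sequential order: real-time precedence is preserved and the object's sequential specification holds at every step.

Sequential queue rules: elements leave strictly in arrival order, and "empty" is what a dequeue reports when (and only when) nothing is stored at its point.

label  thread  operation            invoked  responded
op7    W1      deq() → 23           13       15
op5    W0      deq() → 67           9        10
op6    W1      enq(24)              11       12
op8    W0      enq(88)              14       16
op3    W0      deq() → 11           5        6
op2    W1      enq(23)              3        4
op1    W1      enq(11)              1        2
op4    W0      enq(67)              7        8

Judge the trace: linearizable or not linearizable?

not linearizable

through event 9 a valid linearization exists; event 10 (op5 responding at time 10) ends that
one real-time candidate order over the 5 completed operations — the queue replay rejects it
take op1, op2, op3, op4, op5: step 5 already fails, because op5 deq() → 67 cannot occur there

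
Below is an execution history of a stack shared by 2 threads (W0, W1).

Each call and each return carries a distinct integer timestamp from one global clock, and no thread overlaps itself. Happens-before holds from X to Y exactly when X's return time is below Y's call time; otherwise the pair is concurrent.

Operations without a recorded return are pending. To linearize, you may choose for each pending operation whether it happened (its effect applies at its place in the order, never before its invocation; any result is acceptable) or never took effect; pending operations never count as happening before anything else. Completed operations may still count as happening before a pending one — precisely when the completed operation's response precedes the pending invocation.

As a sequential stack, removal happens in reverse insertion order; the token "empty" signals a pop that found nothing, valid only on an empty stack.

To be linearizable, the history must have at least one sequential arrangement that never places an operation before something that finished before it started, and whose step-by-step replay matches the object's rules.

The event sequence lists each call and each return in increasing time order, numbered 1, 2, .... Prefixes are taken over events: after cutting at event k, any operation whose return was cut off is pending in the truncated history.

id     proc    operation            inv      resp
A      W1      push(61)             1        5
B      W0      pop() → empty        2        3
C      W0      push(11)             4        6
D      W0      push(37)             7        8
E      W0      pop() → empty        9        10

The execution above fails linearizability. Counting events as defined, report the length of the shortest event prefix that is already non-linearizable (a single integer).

events 1..9 are linearizable; a witness order is B, A, C, D:
after step 1 (B pop() → empty): stack <>
after step 2 (A push(61)): stack <61>
after step 3 (C push(11)): stack <61,11>
after step 4 (D push(37)): stack <61,11,37>
adding event 10 (E responds at 10) leaves no legal real-time order
one such order, A, B, C, D, E, breaks at step 2 where B pop() → empty is illegal
one such order, B, A, C, D, E, breaks at step 5 where E pop() → empty is illegal

10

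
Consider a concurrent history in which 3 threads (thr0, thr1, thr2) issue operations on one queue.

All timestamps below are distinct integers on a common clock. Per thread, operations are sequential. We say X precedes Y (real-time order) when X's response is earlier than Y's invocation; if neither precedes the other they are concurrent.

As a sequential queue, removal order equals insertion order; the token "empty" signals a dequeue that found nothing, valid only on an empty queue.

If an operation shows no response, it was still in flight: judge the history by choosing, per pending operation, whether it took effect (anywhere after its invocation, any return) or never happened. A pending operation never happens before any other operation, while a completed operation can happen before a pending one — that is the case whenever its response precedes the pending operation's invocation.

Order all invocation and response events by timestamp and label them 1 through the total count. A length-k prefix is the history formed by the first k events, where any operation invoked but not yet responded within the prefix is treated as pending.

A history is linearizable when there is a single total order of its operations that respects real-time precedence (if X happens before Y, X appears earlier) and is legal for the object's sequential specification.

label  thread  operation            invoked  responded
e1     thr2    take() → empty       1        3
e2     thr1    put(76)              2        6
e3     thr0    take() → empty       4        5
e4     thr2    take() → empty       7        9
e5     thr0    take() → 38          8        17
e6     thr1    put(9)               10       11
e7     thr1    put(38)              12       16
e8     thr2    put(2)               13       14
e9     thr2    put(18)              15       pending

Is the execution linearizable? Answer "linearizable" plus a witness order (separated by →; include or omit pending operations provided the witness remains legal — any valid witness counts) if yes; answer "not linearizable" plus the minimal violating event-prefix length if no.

cut after 16 events: linearizable; cut after 17 events (e5 responds, time 17): not linearizable
every one of the 30 real-time-consistent orders over 8 completed queue ops fails the sequential spec
no escape via the 1 pending operation (e9): every completion choice fails
e.g. e1, e2, e3, e4, e5, e6, e7, e8 (pending dropped): illegal at step 3, since e3 take() → empty cannot apply there
e.g. e1, e2, e3, e4, e5, e6, e8, e7 (pending dropped): illegal at step 3, since e3 take() → empty cannot apply there

not linearizable — minimal violating prefix: 17 events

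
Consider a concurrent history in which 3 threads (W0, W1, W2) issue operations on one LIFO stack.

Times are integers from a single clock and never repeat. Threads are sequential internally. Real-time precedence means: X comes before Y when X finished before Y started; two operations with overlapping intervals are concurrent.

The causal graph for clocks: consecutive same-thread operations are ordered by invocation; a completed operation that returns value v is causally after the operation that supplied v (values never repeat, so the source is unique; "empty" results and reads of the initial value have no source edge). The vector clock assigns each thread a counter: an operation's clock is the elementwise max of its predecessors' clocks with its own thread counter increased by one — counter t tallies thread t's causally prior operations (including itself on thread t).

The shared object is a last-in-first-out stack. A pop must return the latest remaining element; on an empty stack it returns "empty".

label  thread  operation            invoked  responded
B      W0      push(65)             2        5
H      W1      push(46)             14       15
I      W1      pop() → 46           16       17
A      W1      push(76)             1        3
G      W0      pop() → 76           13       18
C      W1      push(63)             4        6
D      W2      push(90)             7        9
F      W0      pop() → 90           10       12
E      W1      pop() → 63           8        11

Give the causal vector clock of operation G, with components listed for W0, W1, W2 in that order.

D (invocation 7): nothing precedes it; W2's component alone gives (0, 0, 1)
A (invocation 1): nothing precedes it; W1's component alone gives (0, 1, 0)
B (invocation 2): nothing precedes it; W0's component alone gives (1, 0, 0)
VC(C, invoked at 4): max of VC(A)=(0, 1, 0), then +1 on thread W1 → (0, 2, 0)
VC(E, invoked at 8): max of VC(C)=(0, 2, 0), then +1 on thread W1 → (0, 3, 0)
VC(F, invoked at 10): max of VC(B)=(1, 0, 0), VC(D)=(0, 0, 1), then +1 on thread W0 → (2, 0, 1)
VC(H, invoked at 14): max of VC(E)=(0, 3, 0), then +1 on thread W1 → (0, 4, 0)
VC(I, invoked at 16): max of VC(H)=(0, 4, 0), then +1 on thread W1 → (0, 5, 0)
VC(G, invoked at 13): max of VC(A)=(0, 1, 0), VC(F)=(2, 0, 1), then +1 on thread W0 → (3, 1, 1)
target: VC(G) = (3, 1, 1)

(3, 1, 1)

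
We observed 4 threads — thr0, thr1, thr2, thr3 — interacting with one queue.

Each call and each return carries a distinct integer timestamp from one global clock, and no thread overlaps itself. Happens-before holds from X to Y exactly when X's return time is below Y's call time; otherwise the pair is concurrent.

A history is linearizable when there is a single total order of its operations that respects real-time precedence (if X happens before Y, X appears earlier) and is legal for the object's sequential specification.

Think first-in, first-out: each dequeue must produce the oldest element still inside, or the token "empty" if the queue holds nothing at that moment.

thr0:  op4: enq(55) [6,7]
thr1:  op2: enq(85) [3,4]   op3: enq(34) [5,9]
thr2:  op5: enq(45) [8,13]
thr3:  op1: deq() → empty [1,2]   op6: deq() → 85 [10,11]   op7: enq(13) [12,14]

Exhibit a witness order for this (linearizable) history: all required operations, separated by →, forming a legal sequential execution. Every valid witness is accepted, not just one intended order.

1. op1 deq() → empty, leaving queue <>
2. op2 enq(85), leaving queue <85>
3. op3 enq(34), leaving queue <85,34>
4. op4 enq(55), leaving queue <85,34,55>
5. op5 enq(45), leaving queue <85,34,55,45>
6. op6 deq() → 85, leaving queue <34,55,45>
7. op7 enq(13), leaving queue <34,55,45,13>

op1 → op2 → op3 → op4 → op5 → op6 → op7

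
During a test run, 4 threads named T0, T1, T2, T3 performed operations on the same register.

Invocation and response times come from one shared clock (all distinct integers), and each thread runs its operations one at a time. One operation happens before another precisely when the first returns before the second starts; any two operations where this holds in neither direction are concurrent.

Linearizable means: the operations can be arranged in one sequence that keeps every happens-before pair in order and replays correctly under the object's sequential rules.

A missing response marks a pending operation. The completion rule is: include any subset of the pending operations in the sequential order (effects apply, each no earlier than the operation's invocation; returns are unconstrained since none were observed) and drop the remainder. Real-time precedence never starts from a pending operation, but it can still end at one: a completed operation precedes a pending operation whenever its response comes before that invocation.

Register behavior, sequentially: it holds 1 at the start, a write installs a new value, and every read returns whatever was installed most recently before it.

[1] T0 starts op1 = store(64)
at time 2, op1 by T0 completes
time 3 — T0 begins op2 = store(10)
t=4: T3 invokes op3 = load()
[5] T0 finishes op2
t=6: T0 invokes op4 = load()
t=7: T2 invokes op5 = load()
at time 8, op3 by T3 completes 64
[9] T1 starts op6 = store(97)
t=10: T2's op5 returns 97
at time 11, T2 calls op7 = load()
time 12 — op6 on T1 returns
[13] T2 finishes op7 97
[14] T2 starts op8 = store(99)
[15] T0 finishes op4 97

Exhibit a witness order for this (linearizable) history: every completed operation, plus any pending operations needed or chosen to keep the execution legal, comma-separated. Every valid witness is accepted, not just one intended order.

1. op1 store(64), leaving value 64
2. op3 load() → 64, leaving value 64
3. op2 store(10), leaving value 10
4. op6 store(97), leaving value 97
5. op4 load() → 97, leaving value 97
6. op5 load() → 97, leaving value 97
7. op7 load() → 97, leaving value 97

op1, op3, op2, op6, op4, op5, op7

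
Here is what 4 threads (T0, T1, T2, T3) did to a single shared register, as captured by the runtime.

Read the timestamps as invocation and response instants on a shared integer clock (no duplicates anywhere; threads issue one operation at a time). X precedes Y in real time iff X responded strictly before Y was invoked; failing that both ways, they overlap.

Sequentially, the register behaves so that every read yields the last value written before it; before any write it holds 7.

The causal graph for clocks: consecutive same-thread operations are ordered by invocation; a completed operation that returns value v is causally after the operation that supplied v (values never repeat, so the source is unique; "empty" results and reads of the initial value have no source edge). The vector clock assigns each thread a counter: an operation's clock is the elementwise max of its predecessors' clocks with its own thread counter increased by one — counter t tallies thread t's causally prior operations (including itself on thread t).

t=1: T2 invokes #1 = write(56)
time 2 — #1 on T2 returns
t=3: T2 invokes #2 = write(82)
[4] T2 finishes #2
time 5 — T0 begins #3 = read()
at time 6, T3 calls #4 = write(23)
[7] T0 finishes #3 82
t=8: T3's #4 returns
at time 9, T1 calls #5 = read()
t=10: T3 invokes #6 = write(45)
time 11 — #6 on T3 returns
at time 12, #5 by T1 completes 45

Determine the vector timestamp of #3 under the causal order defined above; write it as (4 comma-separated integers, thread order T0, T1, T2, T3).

(1, 0, 2, 0)

#4, invoked 6, has no incoming edges; only T3's bump applies → (0, 0, 0, 1)
#1, invoked 1, has no incoming edges; only T2's bump applies → (0, 0, 1, 0)
invoked at 10, #6 merges VC(#4)=(0, 0, 0, 1) and bumps T3's slot → (0, 0, 0, 2)
invoked at 3, #2 merges VC(#1)=(0, 0, 1, 0) and bumps T2's slot → (0, 0, 2, 0)
invoked at 9, #5 merges VC(#6)=(0, 0, 0, 2) and bumps T1's slot → (0, 1, 0, 2)
invoked at 5, #3 merges VC(#2)=(0, 0, 2, 0) and bumps T0's slot → (1, 0, 2, 0)
target: VC(#3) = (1, 0, 2, 0)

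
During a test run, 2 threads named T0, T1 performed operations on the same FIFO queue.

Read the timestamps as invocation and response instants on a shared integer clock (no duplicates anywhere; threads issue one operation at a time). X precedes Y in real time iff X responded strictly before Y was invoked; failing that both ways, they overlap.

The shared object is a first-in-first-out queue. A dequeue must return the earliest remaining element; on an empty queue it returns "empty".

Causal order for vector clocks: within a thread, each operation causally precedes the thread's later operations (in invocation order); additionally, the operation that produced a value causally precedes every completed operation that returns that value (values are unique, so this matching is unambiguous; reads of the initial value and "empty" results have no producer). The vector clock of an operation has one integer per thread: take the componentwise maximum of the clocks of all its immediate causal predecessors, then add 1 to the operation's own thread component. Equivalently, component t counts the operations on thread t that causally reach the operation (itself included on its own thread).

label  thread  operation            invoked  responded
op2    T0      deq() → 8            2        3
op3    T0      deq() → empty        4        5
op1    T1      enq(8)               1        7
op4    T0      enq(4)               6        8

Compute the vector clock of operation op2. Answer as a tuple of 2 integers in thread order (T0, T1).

no predecessors for op1 (invoked 1): T1 increments from zero → (0, 1)
invoked at 2, op2 merges VC(op1)=(0, 1) and bumps T0's slot → (1, 1)
invoked at 4, op3 merges VC(op2)=(1, 1) and bumps T0's slot → (2, 1)
invoked at 6, op4 merges VC(op3)=(2, 1) and bumps T0's slot → (3, 1)
target: VC(op2) = (1, 1)

(1, 1)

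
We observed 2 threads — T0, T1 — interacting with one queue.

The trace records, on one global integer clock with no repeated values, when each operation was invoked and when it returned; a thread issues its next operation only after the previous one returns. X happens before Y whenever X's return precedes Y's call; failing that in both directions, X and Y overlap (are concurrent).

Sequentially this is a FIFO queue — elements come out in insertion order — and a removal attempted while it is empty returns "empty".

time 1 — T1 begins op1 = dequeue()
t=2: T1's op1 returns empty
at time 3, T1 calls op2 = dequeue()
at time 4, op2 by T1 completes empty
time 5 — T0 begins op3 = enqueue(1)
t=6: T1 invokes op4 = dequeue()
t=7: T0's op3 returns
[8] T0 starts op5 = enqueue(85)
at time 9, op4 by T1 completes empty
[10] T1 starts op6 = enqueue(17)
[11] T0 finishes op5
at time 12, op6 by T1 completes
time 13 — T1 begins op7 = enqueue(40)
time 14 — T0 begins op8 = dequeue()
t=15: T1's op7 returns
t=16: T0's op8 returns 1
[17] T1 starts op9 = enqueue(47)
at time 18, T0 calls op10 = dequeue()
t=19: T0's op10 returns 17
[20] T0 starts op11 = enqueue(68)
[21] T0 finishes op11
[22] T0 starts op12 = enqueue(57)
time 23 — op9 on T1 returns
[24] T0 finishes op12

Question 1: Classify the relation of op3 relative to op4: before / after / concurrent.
op3 spans [5,7], op4 spans [6,9]
the intervals overlap in both directions

concurrent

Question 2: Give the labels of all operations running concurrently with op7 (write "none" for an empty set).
op7 runs from 13 to 15; window-overlapping ops are concurrent
op1 [1,2]: before
op2 [3,4]: before
op3 [5,7]: before
op4 [6,9]: before
op5 [8,11]: before
op6 [10,12]: before
op8 [14,16]: concurrent
op9 [17,23]: after
op10 [18,19]: after
op11 [20,21]: after
op12 [22,24]: after

op8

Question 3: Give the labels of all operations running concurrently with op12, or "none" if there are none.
overlap test against op12 [22,24]: concurrent iff the interval meets 22..24
op1 [1,2]: before
op2 [3,4]: before
op3 [5,7]: before
op4 [6,9]: before
op5 [8,11]: before
op6 [10,12]: before
op7 [13,15]: before
op8 [14,16]: before
op9 [17,23]: concurrent
op10 [18,19]: before
op11 [20,21]: before

op9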